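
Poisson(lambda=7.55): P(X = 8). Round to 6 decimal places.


P = e^(-lam) * lam^k / k!
e^(-7.55) ≈ 0.0005261101
lam^k = 7.55^8 ≈ 10557853.051841
k! = 8! = 40320
P = 0.0005261101 * 10557853.051841 / 40320 ≈ 0.137763

0.137763


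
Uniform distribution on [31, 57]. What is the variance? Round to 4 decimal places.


Var = (b-a)^2 / 12
(b-a)^2 = (57 - 31)^2 = 676
Var = 676/12 ≈ 56.333333

56.3333


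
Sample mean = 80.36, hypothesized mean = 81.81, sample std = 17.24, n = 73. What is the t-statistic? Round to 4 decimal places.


t = (xbar - mu0) / (s/sqrt(n))
xbar - mu0 = 80.36 - 81.81 = -1.45
sqrt(73) ≈ 8.54400375
s/sqrt(n) = 17.24 / 8.54400375 ≈ 2.01778938
t = -1.45 / 2.01778938 ≈ -0.718608

-0.7186


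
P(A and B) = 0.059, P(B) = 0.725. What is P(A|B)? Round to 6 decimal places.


P(A|B) = P(A and B) / P(B) = 0.059 / 0.725 = 59/725 ≈ 0.08137931

0.081379


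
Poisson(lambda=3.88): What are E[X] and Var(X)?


E[X] = Var(X) = lambda = 3.88

3.88, 3.88


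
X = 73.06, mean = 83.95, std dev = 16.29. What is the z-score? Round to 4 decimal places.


z = (X - mu) / sigma
X - mu = 73.06 - 83.95 = -10.89
z = -10.89 / 16.29 = -121/181 ≈ -0.668508

-0.6685


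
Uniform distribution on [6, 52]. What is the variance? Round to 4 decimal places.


Var = (b-a)^2 / 12
(b-a)^2 = (52 - 6)^2 = 2116
Var = 2116/12 ≈ 176.333333

176.3333


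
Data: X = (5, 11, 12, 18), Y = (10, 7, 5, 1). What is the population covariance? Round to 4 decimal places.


Cov = (1/n)*sum((xi-xbar)(yi-ybar))
n = 4, xbar = 46/4 = 11.5, ybar = 23/4 = 5.75
sum((xi-xbar)(yi-ybar)) = -59.5
Cov = -59.5 / 4 = -14.875

-14.8750


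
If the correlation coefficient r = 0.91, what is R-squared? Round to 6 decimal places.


R^2 = r^2 = (0.91)^2 = 0.8281

0.828100


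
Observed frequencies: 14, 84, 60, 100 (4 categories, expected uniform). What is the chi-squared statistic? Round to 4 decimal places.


chi2 = sum((O-E)^2/E), E = total/4
total = 258, E = 258/4 = 64.5
(14 - 64.5)^2 / 64.5 = 2550.25 / 64.5 = 10201/258 ≈ 39.538760
(84 - 64.5)^2 / 64.5 = 380.25 / 64.5 = 507/86 ≈ 5.895349
(60 - 64.5)^2 / 64.5 = 20.25 / 64.5 = 27/86 ≈ 0.313953
(100 - 64.5)^2 / 64.5 = 1260.25 / 64.5 = 5041/258 ≈ 19.538760
chi2 = 8422/129 ≈ 65.286822

65.2868


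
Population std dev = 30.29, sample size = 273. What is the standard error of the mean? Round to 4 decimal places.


SE = sigma / sqrt(n)
sqrt(273) ≈ 16.522712
SE = 30.29 / 16.522712 ≈ 1.833234

1.8332


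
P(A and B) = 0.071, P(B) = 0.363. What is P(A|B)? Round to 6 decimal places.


P(A|B) = P(A and B) / P(B) = 0.071 / 0.363 = 71/363 ≈ 0.19559229

0.195592


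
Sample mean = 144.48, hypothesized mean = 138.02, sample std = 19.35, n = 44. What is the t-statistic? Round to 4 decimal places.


t = (xbar - mu0) / (s/sqrt(n))
xbar - mu0 = 144.48 - 138.02 = 6.46
sqrt(44) ≈ 6.63324958
s/sqrt(n) = 19.35 / 6.63324958 ≈ 2.91712226
t = 6.46 / 2.91712226 ≈ 2.214511

2.2145


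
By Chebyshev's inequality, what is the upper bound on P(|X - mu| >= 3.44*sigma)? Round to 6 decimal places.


P <= 1/k^2
k^2 = 3.44^2 = 11.8336
1/k^2 = 1 / 11.8336 = 625/7396 ≈ 0.08450514

0.084505


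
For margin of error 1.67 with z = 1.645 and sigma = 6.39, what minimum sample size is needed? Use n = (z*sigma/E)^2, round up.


z*sigma/E = 1.645 * 6.39 / 1.67 ≈ 6.294341
(z*sigma/E)^2 ≈ 39.618733
round up: n = 40

40


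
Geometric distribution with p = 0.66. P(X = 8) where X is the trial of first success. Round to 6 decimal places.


P = (1-p)^(k-1) * p
(1-p)^(k-1) = 0.34^7 ≈ 0.0005252335
P = 0.0005252335 * 0.66 ≈ 0.0003466541

0.000347


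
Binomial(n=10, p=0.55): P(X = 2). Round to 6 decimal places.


P = C(n,k) * p^k * (1-p)^(n-k)
C(10,2) = 45
p^k = 0.55^2 = 0.3025
(1-p)^(n-k) = 0.45^8 ≈ 0.001681513
P = 45 * 0.3025 * 0.001681513 ≈ 0.022890

0.022890


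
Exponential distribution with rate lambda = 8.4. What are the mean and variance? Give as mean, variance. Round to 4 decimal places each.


mean = 1/lam, var = 1/lam^2
mean = 1 / 8.4 = 5/42 ≈ 0.119048
lam^2 = 8.4^2 = 70.56
var = 1 / 70.56 = 25/1764 ≈ 0.014172

0.1190, 0.0142


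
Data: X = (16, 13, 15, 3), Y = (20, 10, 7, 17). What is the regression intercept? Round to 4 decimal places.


a = ybar - b*xbar, where b = sum((xi-xbar)(yi-ybar)) / sum((xi-xbar)^2)
n = 4, xbar = 47/4 = 11.75, ybar = 54/4 = 13.5
Sxy = sum((xi-xbar)(yi-ybar)) = -28.5
Sxx = sum((xi-xbar)^2) = 106.75
b = Sxy / Sxx = -114/427 ≈ -0.266979
a = 13.5 - (-0.266979) * 11.75 = 7104/427 ≈ 16.637002

16.6370


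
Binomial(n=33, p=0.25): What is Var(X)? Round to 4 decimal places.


Var = n*p*(1-p) = 33 * 0.25 * 0.75 = 6.1875

6.1875


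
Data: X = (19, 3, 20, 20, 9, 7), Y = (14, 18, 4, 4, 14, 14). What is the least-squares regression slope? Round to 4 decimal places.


b = sum((xi-xbar)(yi-ybar)) / sum((xi-xbar)^2)
n = 6, xbar = 78/6 = 13, ybar = 68/6 = 34/3 ≈ 11.333333
Sxy = sum((xi-xbar)(yi-ybar)) = -180
Sxx = sum((xi-xbar)^2) = 286
b = Sxy / Sxx = -90/143 ≈ -0.629371

-0.6294


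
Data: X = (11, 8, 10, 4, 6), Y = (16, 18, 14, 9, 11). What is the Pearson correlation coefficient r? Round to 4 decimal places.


r = sum((xi-xbar)(yi-ybar)) / sqrt(sum((xi-xbar)^2) * sum((yi-ybar)^2))
n = 5, xbar = 39/5 = 7.8, ybar = 68/5 = 13.6
Sxy = sum((xi-xbar)(yi-ybar)) = 31.6
Sxx = sum((xi-xbar)^2) = 32.8
Syy = sum((yi-ybar)^2) = 53.2
sqrt(Sxx*Syy) ≈ 41.772718
r = Sxy / sqrt(Sxx*Syy) = 31.6 / 41.772718 ≈ 0.756475

0.7565


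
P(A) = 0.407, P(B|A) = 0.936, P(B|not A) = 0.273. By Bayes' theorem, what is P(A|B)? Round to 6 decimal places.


P(A|B) = P(B|A)*P(A) / P(B), P(B) = P(B|A)*P(A) + P(B|not A)*P(not A)
P(B|A)*P(A) = 0.936 * 0.407 = 0.380952
P(B|not A)*P(not A) = 0.273 * 0.593 = 0.161889
P(B) = 0.380952 + 0.161889 = 0.542841
P(A|B) = 0.380952 / 0.542841 ≈ 0.70177455

0.701775


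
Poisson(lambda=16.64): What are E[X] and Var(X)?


E[X] = Var(X) = lambda = 16.64

16.64, 16.64


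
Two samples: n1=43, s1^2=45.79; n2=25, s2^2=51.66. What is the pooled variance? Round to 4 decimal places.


sp^2 = ((n1-1)*s1^2 + (n2-1)*s2^2)/(n1+n2-2)
(n1-1)*s1^2 = 42 * 45.79 = 1923.18
(n2-1)*s2^2 = 24 * 51.66 = 1239.84
numerator = 1923.18 + 1239.84 = 3163.02
n1+n2-2 = 66
sp^2 = 3163.02 / 66 = 52717/1100 ≈ 47.924545

47.9245


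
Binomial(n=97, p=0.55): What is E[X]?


E[X] = n*p = 97 * 0.55 = 53.35

53.35


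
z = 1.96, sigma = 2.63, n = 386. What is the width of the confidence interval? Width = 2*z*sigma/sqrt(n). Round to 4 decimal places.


width = 2*z*sigma/sqrt(n)
2*z*sigma = 2 * 1.96 * 2.63 = 10.3096
sqrt(386) ≈ 19.646883
width = 10.3096 / 19.646883 ≈ 0.524745

0.5247


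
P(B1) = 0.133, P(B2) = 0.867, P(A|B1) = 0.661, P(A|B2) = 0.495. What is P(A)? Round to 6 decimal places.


P(A) = P(A|B1)*P(B1) + P(A|B2)*P(B2)
P(A|B1)*P(B1) = 0.661 * 0.133 = 0.087913
P(A|B2)*P(B2) = 0.495 * 0.867 = 0.429165
P(A) = 0.087913 + 0.429165 = 0.517078

0.517078


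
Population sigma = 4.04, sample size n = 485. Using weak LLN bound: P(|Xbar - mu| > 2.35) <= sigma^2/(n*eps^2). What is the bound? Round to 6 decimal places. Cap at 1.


bound = min(1, sigma^2/(n*eps^2))
sigma^2 = 4.04^2 = 16.3216
n*eps^2 = 485 * 2.35^2 = 485 * 5.5225 = 2678.4125
sigma^2/(n*eps^2) = 16.3216 / 2678.4125 ≈ 0.00609376

0.006094


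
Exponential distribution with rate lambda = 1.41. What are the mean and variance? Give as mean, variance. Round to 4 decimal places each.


mean = 1/lam, var = 1/lam^2
mean = 1 / 1.41 = 100/141 ≈ 0.709220
lam^2 = 1.41^2 = 1.9881
var = 1 / 1.9881 ≈ 0.502993

0.7092, 0.5030


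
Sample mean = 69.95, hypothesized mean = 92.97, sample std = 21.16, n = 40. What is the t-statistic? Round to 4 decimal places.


t = (xbar - mu0) / (s/sqrt(n))
xbar - mu0 = 69.95 - 92.97 = -23.02
sqrt(40) ≈ 6.32455532
s/sqrt(n) = 21.16 / 6.32455532 ≈ 3.34568976
t = -23.02 / 3.34568976 ≈ -6.880494

-6.8805


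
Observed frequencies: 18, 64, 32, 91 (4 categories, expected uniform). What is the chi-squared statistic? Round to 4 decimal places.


chi2 = sum((O-E)^2/E), E = total/4
total = 205, E = 205/4 = 51.25
(18 - 51.25)^2 / 51.25 = 1105.5625 / 51.25 = 17689/820 ≈ 21.571951
(64 - 51.25)^2 / 51.25 = 162.5625 / 51.25 = 2601/820 ≈ 3.171951
(32 - 51.25)^2 / 51.25 = 370.5625 / 51.25 = 5929/820 ≈ 7.230488
(91 - 51.25)^2 / 51.25 = 1580.0625 / 51.25 = 25281/820 ≈ 30.830488
chi2 = 2575/41 ≈ 62.804878

62.8049


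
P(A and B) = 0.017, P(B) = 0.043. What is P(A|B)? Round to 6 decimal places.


P(A|B) = P(A and B) / P(B) = 0.017 / 0.043 = 17/43 ≈ 0.39534884

0.395349


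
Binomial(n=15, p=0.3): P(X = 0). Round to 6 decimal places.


P = C(n,k) * p^k * (1-p)^(n-k)
C(15,0) = 1
p^k = 0.3^0 = 1
(1-p)^(n-k) = 0.7^15 ≈ 0.004747562
P = 1 * 1 * 0.004747562 ≈ 0.004748

0.004748


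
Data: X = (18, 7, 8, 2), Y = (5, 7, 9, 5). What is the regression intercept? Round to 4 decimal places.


a = ybar - b*xbar, where b = sum((xi-xbar)(yi-ybar)) / sum((xi-xbar)^2)
n = 4, xbar = 35/4 = 8.75, ybar = 26/4 = 6.5
Sxy = sum((xi-xbar)(yi-ybar)) = -6.5
Sxx = sum((xi-xbar)^2) = 134.75
b = Sxy / Sxx = -26/539 ≈ -0.048237
a = 6.5 - (-0.048237) * 8.75 = 533/77 ≈ 6.922078

6.9221


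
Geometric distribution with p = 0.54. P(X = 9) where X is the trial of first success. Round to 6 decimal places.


P = (1-p)^(k-1) * p
(1-p)^(k-1) = 0.46^8 ≈ 0.002004761
P = 0.002004761 * 0.54 ≈ 0.001082571

0.001083


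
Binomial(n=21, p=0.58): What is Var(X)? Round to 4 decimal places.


Var = n*p*(1-p) = 21 * 0.58 * 0.42 = 5.1156

5.1156


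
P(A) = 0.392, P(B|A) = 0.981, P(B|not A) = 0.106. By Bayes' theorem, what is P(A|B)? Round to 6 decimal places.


P(A|B) = P(B|A)*P(A) / P(B), P(B) = P(B|A)*P(A) + P(B|not A)*P(not A)
P(B|A)*P(A) = 0.981 * 0.392 = 0.384552
P(B|not A)*P(not A) = 0.106 * 0.608 = 0.064448
P(B) = 0.384552 + 0.064448 = 0.449
P(A|B) = 0.384552 / 0.449 ≈ 0.85646325

0.856463


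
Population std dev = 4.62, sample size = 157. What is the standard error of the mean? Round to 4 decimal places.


SE = sigma / sqrt(n)
sqrt(157) ≈ 12.529964
SE = 4.62 / 12.529964 ≈ 0.368716

0.3687


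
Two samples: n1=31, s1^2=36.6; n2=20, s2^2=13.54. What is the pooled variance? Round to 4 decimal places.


sp^2 = ((n1-1)*s1^2 + (n2-1)*s2^2)/(n1+n2-2)
(n1-1)*s1^2 = 30 * 36.6 = 1098
(n2-1)*s2^2 = 19 * 13.54 = 257.26
numerator = 1098 + 257.26 = 1355.26
n1+n2-2 = 49
sp^2 = 1355.26 / 49 = 67763/2450 ≈ 27.658367

27.6584


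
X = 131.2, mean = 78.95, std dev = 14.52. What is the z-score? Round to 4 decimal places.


z = (X - mu) / sigma
X - mu = 131.2 - 78.95 = 52.25
z = 52.25 / 14.52 = 475/132 ≈ 3.598485

3.5985


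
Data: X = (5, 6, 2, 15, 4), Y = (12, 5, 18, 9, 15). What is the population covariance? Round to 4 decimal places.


Cov = (1/n)*sum((xi-xbar)(yi-ybar))
n = 5, xbar = 32/5 = 6.4, ybar = 59/5 = 11.8
sum((xi-xbar)(yi-ybar)) = -56.6
Cov = -56.6 / 5 = -11.32

-11.3200


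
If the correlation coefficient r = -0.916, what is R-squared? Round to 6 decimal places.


R^2 = r^2 = (-0.916)^2 = 0.839056

0.839056


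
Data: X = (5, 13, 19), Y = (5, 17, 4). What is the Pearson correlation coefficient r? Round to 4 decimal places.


r = sum((xi-xbar)(yi-ybar)) / sqrt(sum((xi-xbar)^2) * sum((yi-ybar)^2))
n = 3, xbar = 37/3 ≈ 12.333333, ybar = 26/3 ≈ 8.666667
Sxy = sum((xi-xbar)(yi-ybar)) = 4/3 ≈ 1.333333
Sxx = sum((xi-xbar)^2) = 296/3 ≈ 98.666667
Syy = sum((yi-ybar)^2) = 314/3 ≈ 104.666667
sqrt(Sxx*Syy) ≈ 101.622395
r = Sxy / sqrt(Sxx*Syy) = 1.333333 / 101.622395 ≈ 0.013120

0.0131


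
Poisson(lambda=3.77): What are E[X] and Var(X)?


E[X] = Var(X) = lambda = 3.77

3.77, 3.77


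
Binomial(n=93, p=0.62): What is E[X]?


E[X] = n*p = 93 * 0.62 = 57.66

57.66


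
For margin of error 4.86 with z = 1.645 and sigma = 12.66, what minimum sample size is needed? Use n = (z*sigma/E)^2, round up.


z*sigma/E = 1.645 * 12.66 / 4.86 ≈ 4.285123
(z*sigma/E)^2 ≈ 18.362283
round up: n = 19

19


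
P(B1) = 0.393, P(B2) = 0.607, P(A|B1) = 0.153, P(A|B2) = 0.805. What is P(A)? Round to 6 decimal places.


P(A) = P(A|B1)*P(B1) + P(A|B2)*P(B2)
P(A|B1)*P(B1) = 0.153 * 0.393 = 0.060129
P(A|B2)*P(B2) = 0.805 * 0.607 = 0.488635
P(A) = 0.060129 + 0.488635 = 0.548764

0.548764


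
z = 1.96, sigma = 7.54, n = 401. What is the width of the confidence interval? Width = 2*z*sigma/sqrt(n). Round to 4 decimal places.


width = 2*z*sigma/sqrt(n)
2*z*sigma = 2 * 1.96 * 7.54 = 29.5568
sqrt(401) ≈ 20.024984
width = 29.5568 / 20.024984 ≈ 1.475996

1.4760


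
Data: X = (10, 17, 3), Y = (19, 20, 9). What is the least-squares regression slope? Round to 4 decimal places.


b = sum((xi-xbar)(yi-ybar)) / sum((xi-xbar)^2)
n = 3, xbar = 30/3 = 10, ybar = 48/3 = 16
Sxy = sum((xi-xbar)(yi-ybar)) = 77
Sxx = sum((xi-xbar)^2) = 98
b = Sxy / Sxx = 11/14 ≈ 0.785714

0.7857


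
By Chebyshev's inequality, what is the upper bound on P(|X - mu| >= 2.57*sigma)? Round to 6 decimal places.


P <= 1/k^2
k^2 = 2.57^2 = 6.6049
1/k^2 = 1 / 6.6049 ≈ 0.15140275

0.151403


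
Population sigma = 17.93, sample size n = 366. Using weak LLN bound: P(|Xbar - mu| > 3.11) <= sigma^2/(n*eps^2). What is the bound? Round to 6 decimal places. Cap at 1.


bound = min(1, sigma^2/(n*eps^2))
sigma^2 = 17.93^2 = 321.4849
n*eps^2 = 366 * 3.11^2 = 366 * 9.6721 = 3539.9886
sigma^2/(n*eps^2) = 321.4849 / 3539.9886 ≈ 0.09081524

0.090815


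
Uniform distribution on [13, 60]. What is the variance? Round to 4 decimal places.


Var = (b-a)^2 / 12
(b-a)^2 = (60 - 13)^2 = 2209
Var = 2209/12 ≈ 184.083333

184.0833


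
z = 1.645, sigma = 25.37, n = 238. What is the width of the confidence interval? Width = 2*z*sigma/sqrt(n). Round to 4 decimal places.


width = 2*z*sigma/sqrt(n)
2*z*sigma = 2 * 1.645 * 25.37 = 83.4673
sqrt(238) ≈ 15.427249
width = 83.4673 / 15.427249 ≈ 5.410381

5.4104


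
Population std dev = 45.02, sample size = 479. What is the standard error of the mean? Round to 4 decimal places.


SE = sigma / sqrt(n)
sqrt(479) ≈ 21.886069
SE = 45.02 / 21.886069 ≈ 2.057016

2.0570


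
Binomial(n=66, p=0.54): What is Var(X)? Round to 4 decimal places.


Var = n*p*(1-p) = 66 * 0.54 * 0.46 = 16.3944

16.3944


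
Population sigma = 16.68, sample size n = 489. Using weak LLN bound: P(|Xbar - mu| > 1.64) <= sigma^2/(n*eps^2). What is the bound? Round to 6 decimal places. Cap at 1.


bound = min(1, sigma^2/(n*eps^2))
sigma^2 = 16.68^2 = 278.2224
n*eps^2 = 489 * 1.64^2 = 489 * 2.6896 = 1315.2144
sigma^2/(n*eps^2) = 278.2224 / 1315.2144 ≈ 0.21154148

0.211541


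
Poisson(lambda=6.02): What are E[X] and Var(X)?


E[X] = Var(X) = lambda = 6.02

6.02, 6.02


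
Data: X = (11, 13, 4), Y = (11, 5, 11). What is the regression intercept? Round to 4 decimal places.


a = ybar - b*xbar, where b = sum((xi-xbar)(yi-ybar)) / sum((xi-xbar)^2)
n = 3, xbar = 28/3 ≈ 9.333333, ybar = 27/3 = 9
Sxy = sum((xi-xbar)(yi-ybar)) = -22
Sxx = sum((xi-xbar)^2) = 134/3 ≈ 44.666667
b = Sxy / Sxx = -33/67 ≈ -0.492537
a = 9 - (-0.492537) * 9.333333 = 911/67 ≈ 13.597015

13.5970


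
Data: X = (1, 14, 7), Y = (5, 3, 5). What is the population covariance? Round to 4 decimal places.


Cov = (1/n)*sum((xi-xbar)(yi-ybar))
n = 3, xbar = 22/3 ≈ 7.333333, ybar = 13/3 ≈ 4.333333
sum((xi-xbar)(yi-ybar)) = -40/3 ≈ -13.333333
Cov = -13.333333 / 3 = -40/9 ≈ -4.444444

-4.4444


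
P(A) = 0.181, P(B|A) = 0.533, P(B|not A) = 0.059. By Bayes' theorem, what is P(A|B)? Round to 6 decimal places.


P(A|B) = P(B|A)*P(A) / P(B), P(B) = P(B|A)*P(A) + P(B|not A)*P(not A)
P(B|A)*P(A) = 0.533 * 0.181 = 0.096473
P(B|not A)*P(not A) = 0.059 * 0.819 = 0.048321
P(B) = 0.096473 + 0.048321 = 0.144794
P(A|B) = 0.096473 / 0.144794 ≈ 0.66627761

0.666278


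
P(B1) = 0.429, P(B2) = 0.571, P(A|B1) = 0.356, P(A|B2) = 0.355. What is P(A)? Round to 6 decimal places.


P(A) = P(A|B1)*P(B1) + P(A|B2)*P(B2)
P(A|B1)*P(B1) = 0.356 * 0.429 = 0.152724
P(A|B2)*P(B2) = 0.355 * 0.571 = 0.202705
P(A) = 0.152724 + 0.202705 = 0.355429

0.355429


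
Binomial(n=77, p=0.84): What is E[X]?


E[X] = n*p = 77 * 0.84 = 64.68

64.68


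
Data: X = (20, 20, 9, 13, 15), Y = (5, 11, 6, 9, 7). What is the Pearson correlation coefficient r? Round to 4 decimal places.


r = sum((xi-xbar)(yi-ybar)) / sqrt(sum((xi-xbar)^2) * sum((yi-ybar)^2))
n = 5, xbar = 77/5 = 15.4, ybar = 38/5 = 7.6
Sxy = sum((xi-xbar)(yi-ybar)) = 10.8
Sxx = sum((xi-xbar)^2) = 89.2
Syy = sum((yi-ybar)^2) = 23.2
sqrt(Sxx*Syy) ≈ 45.491098
r = Sxy / sqrt(Sxx*Syy) = 10.8 / 45.491098 ≈ 0.237409

0.2374


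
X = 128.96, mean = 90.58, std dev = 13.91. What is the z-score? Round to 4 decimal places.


z = (X - mu) / sigma
X - mu = 128.96 - 90.58 = 38.38
z = 38.38 / 13.91 = 3838/1391 ≈ 2.759166

2.7592


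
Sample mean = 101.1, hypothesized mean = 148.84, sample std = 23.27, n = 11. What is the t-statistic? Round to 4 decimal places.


t = (xbar - mu0) / (s/sqrt(n))
xbar - mu0 = 101.1 - 148.84 = -47.74
sqrt(11) ≈ 3.31662479
s/sqrt(n) = 23.27 / 3.31662479 ≈ 7.01616899
t = -47.74 / 7.01616899 ≈ -6.804283

-6.8043


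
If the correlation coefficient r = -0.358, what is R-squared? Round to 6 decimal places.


R^2 = r^2 = (-0.358)^2 = 0.128164

0.128164


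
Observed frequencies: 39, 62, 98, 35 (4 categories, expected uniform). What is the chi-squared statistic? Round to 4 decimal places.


chi2 = sum((O-E)^2/E), E = total/4
total = 234, E = 234/4 = 58.5
(39 - 58.5)^2 / 58.5 = 380.25 / 58.5 = 6.5
(62 - 58.5)^2 / 58.5 = 12.25 / 58.5 = 49/234 ≈ 0.209402
(98 - 58.5)^2 / 58.5 = 1560.25 / 58.5 = 6241/234 ≈ 26.670940
(35 - 58.5)^2 / 58.5 = 552.25 / 58.5 = 2209/234 ≈ 9.440171
chi2 = 1670/39 ≈ 42.820513

42.8205


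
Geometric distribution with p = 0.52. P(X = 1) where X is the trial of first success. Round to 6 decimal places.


P = (1-p)^(k-1) * p
(1-p)^(k-1) = 0.48^0 = 1
P = 1 * 0.52 = 0.52

0.520000


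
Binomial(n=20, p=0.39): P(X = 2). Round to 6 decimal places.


P = C(n,k) * p^k * (1-p)^(n-k)
C(20,2) = 190
p^k = 0.39^2 = 0.1521
(1-p)^(n-k) = 0.61^18 ≈ 0.0001367531
P = 190 * 0.1521 * 0.0001367531 ≈ 0.003952

0.003952


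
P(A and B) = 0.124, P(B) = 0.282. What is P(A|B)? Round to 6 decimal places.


P(A|B) = P(A and B) / P(B) = 0.124 / 0.282 = 62/141 ≈ 0.43971631

0.439716


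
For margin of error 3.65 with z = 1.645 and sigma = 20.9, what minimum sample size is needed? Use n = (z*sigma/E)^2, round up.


z*sigma/E = 1.645 * 20.9 / 3.65 = 68761/7300 ≈ 9.419315
(z*sigma/E)^2 ≈ 88.723496
round up: n = 89

89


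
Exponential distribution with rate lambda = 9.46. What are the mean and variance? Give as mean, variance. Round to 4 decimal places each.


mean = 1/lam, var = 1/lam^2
mean = 1 / 9.46 = 50/473 ≈ 0.105708
lam^2 = 9.46^2 = 89.4916
var = 1 / 89.4916 ≈ 0.011174

0.1057, 0.0112


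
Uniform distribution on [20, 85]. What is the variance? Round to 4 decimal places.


Var = (b-a)^2 / 12
(b-a)^2 = (85 - 20)^2 = 4225
Var = 4225/12 ≈ 352.083333

352.0833


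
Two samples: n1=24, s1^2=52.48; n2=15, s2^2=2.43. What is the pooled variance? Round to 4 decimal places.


sp^2 = ((n1-1)*s1^2 + (n2-1)*s2^2)/(n1+n2-2)
(n1-1)*s1^2 = 23 * 52.48 = 1207.04
(n2-1)*s2^2 = 14 * 2.43 = 34.02
numerator = 1207.04 + 34.02 = 1241.06
n1+n2-2 = 37
sp^2 = 1241.06 / 37 = 62053/1850 ≈ 33.542162

33.5422


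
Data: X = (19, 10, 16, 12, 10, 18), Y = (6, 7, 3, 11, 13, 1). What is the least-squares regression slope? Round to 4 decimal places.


b = sum((xi-xbar)(yi-ybar)) / sum((xi-xbar)^2)
n = 6, xbar = 85/6 ≈ 14.166667, ybar = 41/6 ≈ 6.833333
Sxy = sum((xi-xbar)(yi-ybar)) = -413/6 ≈ -68.833333
Sxx = sum((xi-xbar)^2) = 485/6 ≈ 80.833333
b = Sxy / Sxx = -413/485 ≈ -0.851546

-0.8515


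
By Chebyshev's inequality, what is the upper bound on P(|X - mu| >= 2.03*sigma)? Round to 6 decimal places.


P <= 1/k^2
k^2 = 2.03^2 = 4.1209
1/k^2 = 1 / 4.1209 ≈ 0.24266544

0.242665


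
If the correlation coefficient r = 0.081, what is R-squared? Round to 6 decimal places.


R^2 = r^2 = (0.081)^2 = 0.006561

0.006561


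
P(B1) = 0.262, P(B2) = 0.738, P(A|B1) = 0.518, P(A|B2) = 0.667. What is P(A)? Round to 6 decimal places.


P(A) = P(A|B1)*P(B1) + P(A|B2)*P(B2)
P(A|B1)*P(B1) = 0.518 * 0.262 = 0.135716
P(A|B2)*P(B2) = 0.667 * 0.738 = 0.492246
P(A) = 0.135716 + 0.492246 = 0.627962

0.627962


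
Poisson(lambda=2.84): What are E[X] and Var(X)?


E[X] = Var(X) = lambda = 2.84

2.84, 2.84


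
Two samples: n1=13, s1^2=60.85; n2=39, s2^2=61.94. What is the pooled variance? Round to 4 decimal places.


sp^2 = ((n1-1)*s1^2 + (n2-1)*s2^2)/(n1+n2-2)
(n1-1)*s1^2 = 12 * 60.85 = 730.2
(n2-1)*s2^2 = 38 * 61.94 = 2353.72
numerator = 730.2 + 2353.72 = 3083.92
n1+n2-2 = 50
sp^2 = 3083.92 / 50 = 61.6784

61.6784


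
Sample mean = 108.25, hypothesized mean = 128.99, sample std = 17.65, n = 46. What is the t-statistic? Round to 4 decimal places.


t = (xbar - mu0) / (s/sqrt(n))
xbar - mu0 = 108.25 - 128.99 = -20.74
sqrt(46) ≈ 6.78232998
s/sqrt(n) = 17.65 / 6.78232998 ≈ 2.60235053
t = -20.74 / 2.60235053 ≈ -7.969718

-7.9697


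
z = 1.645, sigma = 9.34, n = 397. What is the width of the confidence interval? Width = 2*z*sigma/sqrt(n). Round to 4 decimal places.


width = 2*z*sigma/sqrt(n)
2*z*sigma = 2 * 1.645 * 9.34 = 30.7286
sqrt(397) ≈ 19.924859
width = 30.7286 / 19.924859 ≈ 1.542224

1.5422


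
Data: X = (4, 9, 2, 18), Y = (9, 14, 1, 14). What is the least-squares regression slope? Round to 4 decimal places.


b = sum((xi-xbar)(yi-ybar)) / sum((xi-xbar)^2)
n = 4, xbar = 33/4 = 8.25, ybar = 38/4 = 9.5
Sxy = sum((xi-xbar)(yi-ybar)) = 102.5
Sxx = sum((xi-xbar)^2) = 152.75
b = Sxy / Sxx = 410/611 ≈ 0.671031

0.6710


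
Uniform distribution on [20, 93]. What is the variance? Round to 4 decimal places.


Var = (b-a)^2 / 12
(b-a)^2 = (93 - 20)^2 = 5329
Var = 5329/12 ≈ 444.083333

444.0833


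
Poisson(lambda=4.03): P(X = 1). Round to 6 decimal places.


P = e^(-lam) * lam^k / k!
e^(-4.03) ≈ 0.01777433
lam^k = 4.03^1 = 4.03
k! = 1! = 1
P = 0.01777433 * 4.03 / 1 ≈ 0.071631

0.071631


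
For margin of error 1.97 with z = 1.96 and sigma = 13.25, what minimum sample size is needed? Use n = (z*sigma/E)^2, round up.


z*sigma/E = 1.96 * 13.25 / 1.97 = 2597/197 ≈ 13.182741
(z*sigma/E)^2 ≈ 173.784663
round up: n = 174

174


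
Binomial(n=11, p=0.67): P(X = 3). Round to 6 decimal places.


P = C(n,k) * p^k * (1-p)^(n-k)
C(11,3) = 165
p^k = 0.67^3 = 0.300763
(1-p)^(n-k) = 0.33^8 ≈ 0.0001406409
P = 165 * 0.300763 * 0.0001406409 ≈ 0.006979

0.006979


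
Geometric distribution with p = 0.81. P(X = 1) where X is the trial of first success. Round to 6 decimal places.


P = (1-p)^(k-1) * p
(1-p)^(k-1) = 0.19^0 = 1
P = 1 * 0.81 = 0.81

0.810000


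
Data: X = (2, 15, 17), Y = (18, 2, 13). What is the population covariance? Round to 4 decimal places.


Cov = (1/n)*sum((xi-xbar)(yi-ybar))
n = 3, xbar = 34/3 ≈ 11.333333, ybar = 33/3 = 11
sum((xi-xbar)(yi-ybar)) = -87
Cov = -87 / 3 = -29

-29.0000


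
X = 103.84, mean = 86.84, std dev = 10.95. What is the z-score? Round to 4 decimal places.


z = (X - mu) / sigma
X - mu = 103.84 - 86.84 = 17
z = 17 / 10.95 = 340/219 ≈ 1.552511

1.5525


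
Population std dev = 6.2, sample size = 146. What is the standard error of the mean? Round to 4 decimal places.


SE = sigma / sqrt(n)
sqrt(146) ≈ 12.083046
SE = 6.2 / 12.083046 ≈ 0.513116

0.5131


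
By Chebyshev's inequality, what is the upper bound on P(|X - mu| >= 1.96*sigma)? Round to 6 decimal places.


P <= 1/k^2
k^2 = 1.96^2 = 3.8416
1/k^2 = 1 / 3.8416 = 625/2401 ≈ 0.26030820

0.260308


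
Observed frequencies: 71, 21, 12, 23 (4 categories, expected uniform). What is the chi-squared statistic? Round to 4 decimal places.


chi2 = sum((O-E)^2/E), E = total/4
total = 127, E = 127/4 = 31.75
(71 - 31.75)^2 / 31.75 = 1540.5625 / 31.75 = 24649/508 ≈ 48.521654
(21 - 31.75)^2 / 31.75 = 115.5625 / 31.75 = 1849/508 ≈ 3.639764
(12 - 31.75)^2 / 31.75 = 390.0625 / 31.75 = 6241/508 ≈ 12.285433
(23 - 31.75)^2 / 31.75 = 76.5625 / 31.75 = 1225/508 ≈ 2.411417
chi2 = 8491/127 ≈ 66.858268

66.8583


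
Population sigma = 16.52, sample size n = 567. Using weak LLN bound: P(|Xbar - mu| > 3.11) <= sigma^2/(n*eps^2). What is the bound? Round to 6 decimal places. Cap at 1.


bound = min(1, sigma^2/(n*eps^2))
sigma^2 = 16.52^2 = 272.9104
n*eps^2 = 567 * 3.11^2 = 567 * 9.6721 = 5484.0807
sigma^2/(n*eps^2) = 272.9104 / 5484.0807 ≈ 0.04976411

0.049764


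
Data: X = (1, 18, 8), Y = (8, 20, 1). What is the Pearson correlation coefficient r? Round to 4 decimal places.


r = sum((xi-xbar)(yi-ybar)) / sqrt(sum((xi-xbar)^2) * sum((yi-ybar)^2))
n = 3, xbar = 27/3 = 9, ybar = 29/3 ≈ 9.666667
Sxy = sum((xi-xbar)(yi-ybar)) = 115
Sxx = sum((xi-xbar)^2) = 146
Syy = sum((yi-ybar)^2) = 554/3 ≈ 184.666667
sqrt(Sxx*Syy) ≈ 164.199066
r = Sxy / sqrt(Sxx*Syy) = 115 / 164.199066 ≈ 0.700369

0.7004


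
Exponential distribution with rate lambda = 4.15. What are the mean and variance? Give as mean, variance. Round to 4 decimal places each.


mean = 1/lam, var = 1/lam^2
mean = 1 / 4.15 = 20/83 ≈ 0.240964
lam^2 = 4.15^2 = 17.2225
var = 1 / 17.2225 = 400/6889 ≈ 0.058064

0.2410, 0.0581


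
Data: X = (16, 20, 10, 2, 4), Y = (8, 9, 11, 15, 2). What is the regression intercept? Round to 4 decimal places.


a = ybar - b*xbar, where b = sum((xi-xbar)(yi-ybar)) / sum((xi-xbar)^2)
n = 5, xbar = 52/5 = 10.4, ybar = 45/5 = 9
Sxy = sum((xi-xbar)(yi-ybar)) = -12
Sxx = sum((xi-xbar)^2) = 235.2
b = Sxy / Sxx = -5/98 ≈ -0.051020
a = 9 - (-0.051020) * 10.4 = 467/49 ≈ 9.530612

9.5306


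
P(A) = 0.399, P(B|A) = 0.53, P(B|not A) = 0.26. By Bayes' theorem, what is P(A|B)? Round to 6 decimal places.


P(A|B) = P(B|A)*P(A) / P(B), P(B) = P(B|A)*P(A) + P(B|not A)*P(not A)
P(B|A)*P(A) = 0.53 * 0.399 = 0.21147
P(B|not A)*P(not A) = 0.26 * 0.601 = 0.15626
P(B) = 0.21147 + 0.15626 = 0.36773
P(A|B) = 0.21147 / 0.36773 ≈ 0.57506866

0.575069


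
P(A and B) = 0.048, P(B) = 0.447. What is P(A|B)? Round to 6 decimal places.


P(A|B) = P(A and B) / P(B) = 0.048 / 0.447 = 16/149 ≈ 0.10738255

0.107383


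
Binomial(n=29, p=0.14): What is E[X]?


E[X] = n*p = 29 * 0.14 = 4.06

4.06


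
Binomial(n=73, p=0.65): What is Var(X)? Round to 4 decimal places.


Var = n*p*(1-p) = 73 * 0.65 * 0.35 = 16.6075

16.6075


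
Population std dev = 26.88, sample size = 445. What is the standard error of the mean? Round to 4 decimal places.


SE = sigma / sqrt(n)
sqrt(445) ≈ 21.095023
SE = 26.88 / 21.095023 ≈ 1.274234

1.2742


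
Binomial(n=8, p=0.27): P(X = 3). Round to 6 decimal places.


P = C(n,k) * p^k * (1-p)^(n-k)
C(8,3) = 56
p^k = 0.27^3 = 0.019683
(1-p)^(n-k) = 0.73^5 ≈ 0.2073072
P = 56 * 0.019683 * 0.2073072 ≈ 0.228504

0.228504


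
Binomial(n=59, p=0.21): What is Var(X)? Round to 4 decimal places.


Var = n*p*(1-p) = 59 * 0.21 * 0.79 = 9.7881

9.7881


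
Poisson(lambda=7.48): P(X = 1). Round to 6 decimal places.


P = e^(-lam) * lam^k / k!
e^(-7.48) ≈ 0.0005642574
lam^k = 7.48^1 = 7.48
k! = 1! = 1
P = 0.0005642574 * 7.48 / 1 ≈ 0.004221

0.004221


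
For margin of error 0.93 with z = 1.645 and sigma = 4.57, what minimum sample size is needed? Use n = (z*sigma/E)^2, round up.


z*sigma/E = 1.645 * 4.57 / 0.93 ≈ 8.083495
(z*sigma/E)^2 ≈ 65.342885
round up: n = 66

66


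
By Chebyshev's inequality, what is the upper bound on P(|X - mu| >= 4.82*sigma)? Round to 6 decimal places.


P <= 1/k^2
k^2 = 4.82^2 = 23.2324
1/k^2 = 1 / 23.2324 ≈ 0.04304334

0.043043


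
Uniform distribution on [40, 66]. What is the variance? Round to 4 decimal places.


Var = (b-a)^2 / 12
(b-a)^2 = (66 - 40)^2 = 676
Var = 676/12 ≈ 56.333333

56.3333


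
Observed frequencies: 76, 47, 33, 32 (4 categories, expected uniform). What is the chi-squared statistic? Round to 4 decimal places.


chi2 = sum((O-E)^2/E), E = total/4
total = 188, E = 188/4 = 47
(76 - 47)^2 / 47 = 841 / 47 = 841/47 ≈ 17.893617
(47 - 47)^2 / 47 = 0 / 47 = 0
(33 - 47)^2 / 47 = 196 / 47 = 196/47 ≈ 4.170213
(32 - 47)^2 / 47 = 225 / 47 = 225/47 ≈ 4.787234
chi2 = 1262/47 ≈ 26.851064

26.8511


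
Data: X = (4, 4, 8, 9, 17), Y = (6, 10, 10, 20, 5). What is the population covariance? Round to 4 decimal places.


Cov = (1/n)*sum((xi-xbar)(yi-ybar))
n = 5, xbar = 42/5 = 8.4, ybar = 51/5 = 10.2
sum((xi-xbar)(yi-ybar)) = -19.4
Cov = -19.4 / 5 = -3.88

-3.8800


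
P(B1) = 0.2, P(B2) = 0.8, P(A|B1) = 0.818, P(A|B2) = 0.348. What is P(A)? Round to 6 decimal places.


P(A) = P(A|B1)*P(B1) + P(A|B2)*P(B2)
P(A|B1)*P(B1) = 0.818 * 0.2 = 0.1636
P(A|B2)*P(B2) = 0.348 * 0.8 = 0.2784
P(A) = 0.1636 + 0.2784 = 0.442

0.442000


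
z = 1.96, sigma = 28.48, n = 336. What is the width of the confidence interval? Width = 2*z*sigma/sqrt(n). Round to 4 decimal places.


width = 2*z*sigma/sqrt(n)
2*z*sigma = 2 * 1.96 * 28.48 = 111.6416
sqrt(336) ≈ 18.330303
width = 111.6416 / 18.330303 ≈ 6.090549

6.0905


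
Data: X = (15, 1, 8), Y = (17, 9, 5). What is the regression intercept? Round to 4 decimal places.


a = ybar - b*xbar, where b = sum((xi-xbar)(yi-ybar)) / sum((xi-xbar)^2)
n = 3, xbar = 24/3 = 8, ybar = 31/3 ≈ 10.333333
Sxy = sum((xi-xbar)(yi-ybar)) = 56
Sxx = sum((xi-xbar)^2) = 98
b = Sxy / Sxx = 4/7 ≈ 0.571429
a = 10.333333 - 0.571429 * 8 = 121/21 ≈ 5.761905

5.7619


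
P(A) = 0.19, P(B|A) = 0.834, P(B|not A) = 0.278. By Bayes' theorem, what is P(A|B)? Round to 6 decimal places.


P(A|B) = P(B|A)*P(A) / P(B), P(B) = P(B|A)*P(A) + P(B|not A)*P(not A)
P(B|A)*P(A) = 0.834 * 0.19 = 0.15846
P(B|not A)*P(not A) = 0.278 * 0.81 = 0.22518
P(B) = 0.15846 + 0.22518 = 0.38364
P(A|B) = 0.15846 / 0.38364 = 19/46 ≈ 0.41304348

0.413043


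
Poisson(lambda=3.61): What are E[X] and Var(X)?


E[X] = Var(X) = lambda = 3.61

3.61, 3.61


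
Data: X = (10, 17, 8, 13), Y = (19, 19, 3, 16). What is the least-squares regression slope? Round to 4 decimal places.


b = sum((xi-xbar)(yi-ybar)) / sum((xi-xbar)^2)
n = 4, xbar = 48/4 = 12, ybar = 57/4 = 14.25
Sxy = sum((xi-xbar)(yi-ybar)) = 61
Sxx = sum((xi-xbar)^2) = 46
b = Sxy / Sxx = 61/46 ≈ 1.326087

1.3261


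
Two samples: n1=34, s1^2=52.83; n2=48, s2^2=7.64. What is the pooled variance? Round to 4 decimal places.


sp^2 = ((n1-1)*s1^2 + (n2-1)*s2^2)/(n1+n2-2)
(n1-1)*s1^2 = 33 * 52.83 = 1743.39
(n2-1)*s2^2 = 47 * 7.64 = 359.08
numerator = 1743.39 + 359.08 = 2102.47
n1+n2-2 = 80
sp^2 = 2102.47 / 80 = 26.280875

26.2809


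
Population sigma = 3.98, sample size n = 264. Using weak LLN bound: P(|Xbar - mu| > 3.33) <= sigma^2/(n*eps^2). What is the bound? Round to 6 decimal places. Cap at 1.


bound = min(1, sigma^2/(n*eps^2))
sigma^2 = 3.98^2 = 15.8404
n*eps^2 = 264 * 3.33^2 = 264 * 11.0889 = 2927.4696
sigma^2/(n*eps^2) = 15.8404 / 2927.4696 ≈ 0.00541095

0.005411


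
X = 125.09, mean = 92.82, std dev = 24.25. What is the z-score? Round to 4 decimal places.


z = (X - mu) / sigma
X - mu = 125.09 - 92.82 = 32.27
z = 32.27 / 24.25 = 3227/2425 ≈ 1.330722

1.3307


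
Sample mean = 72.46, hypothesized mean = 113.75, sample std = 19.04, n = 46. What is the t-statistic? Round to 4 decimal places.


t = (xbar - mu0) / (s/sqrt(n))
xbar - mu0 = 72.46 - 113.75 = -41.29
sqrt(46) ≈ 6.78232998
s/sqrt(n) = 19.04 / 6.78232998 ≈ 2.80729485
t = -41.29 / 2.80729485 ≈ -14.708110

-14.7081


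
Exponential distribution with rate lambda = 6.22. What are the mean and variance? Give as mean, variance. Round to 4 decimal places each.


mean = 1/lam, var = 1/lam^2
mean = 1 / 6.22 = 50/311 ≈ 0.160772
lam^2 = 6.22^2 = 38.6884
var = 1 / 38.6884 ≈ 0.025848

0.1608, 0.0258


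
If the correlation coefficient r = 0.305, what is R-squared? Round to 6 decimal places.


R^2 = r^2 = (0.305)^2 = 0.093025

0.093025


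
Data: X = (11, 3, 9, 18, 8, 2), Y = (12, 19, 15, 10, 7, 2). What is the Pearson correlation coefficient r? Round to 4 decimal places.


r = sum((xi-xbar)(yi-ybar)) / sqrt(sum((xi-xbar)^2) * sum((yi-ybar)^2))
n = 6, xbar = 51/6 = 8.5, ybar = 65/6 ≈ 10.833333
Sxy = sum((xi-xbar)(yi-ybar)) = 11.5
Sxx = sum((xi-xbar)^2) = 169.5
Syy = sum((yi-ybar)^2) = 1073/6 ≈ 178.833333
sqrt(Sxx*Syy) ≈ 174.104136
r = Sxy / sqrt(Sxx*Syy) = 11.5 / 174.104136 ≈ 0.066052

0.0661


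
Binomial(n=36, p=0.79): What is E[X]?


E[X] = n*p = 36 * 0.79 = 28.44

28.44


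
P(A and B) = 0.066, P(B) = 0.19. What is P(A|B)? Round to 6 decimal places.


P(A|B) = P(A and B) / P(B) = 0.066 / 0.19 = 33/95 ≈ 0.34736842

0.347368


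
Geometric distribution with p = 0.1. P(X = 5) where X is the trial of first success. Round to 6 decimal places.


P = (1-p)^(k-1) * p
(1-p)^(k-1) = 0.9^4 = 0.6561
P = 0.6561 * 0.1 = 0.06561

0.065610


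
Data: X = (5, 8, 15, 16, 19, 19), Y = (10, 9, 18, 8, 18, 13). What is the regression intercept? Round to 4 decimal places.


a = ybar - b*xbar, where b = sum((xi-xbar)(yi-ybar)) / sum((xi-xbar)^2)
n = 6, xbar = 82/6 = 41/3 ≈ 13.666667, ybar = 76/6 = 38/3 ≈ 12.666667
Sxy = sum((xi-xbar)(yi-ybar)) = 211/3 ≈ 70.333333
Sxx = sum((xi-xbar)^2) = 514/3 ≈ 171.333333
b = Sxy / Sxx = 211/514 ≈ 0.410506
a = 12.666667 - 0.410506 * 13.666667 = 3627/514 ≈ 7.056420

7.0564


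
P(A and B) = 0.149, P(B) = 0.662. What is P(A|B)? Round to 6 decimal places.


P(A|B) = P(A and B) / P(B) = 0.149 / 0.662 = 149/662 ≈ 0.22507553

0.225076


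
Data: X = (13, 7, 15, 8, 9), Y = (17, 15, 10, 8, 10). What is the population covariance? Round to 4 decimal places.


Cov = (1/n)*sum((xi-xbar)(yi-ybar))
n = 5, xbar = 52/5 = 10.4, ybar = 60/5 = 12
sum((xi-xbar)(yi-ybar)) = 6
Cov = 6 / 5 = 1.2

1.2000


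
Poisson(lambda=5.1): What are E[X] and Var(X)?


E[X] = Var(X) = lambda = 5.1

5.1, 5.1


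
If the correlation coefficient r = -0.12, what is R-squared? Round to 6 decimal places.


R^2 = r^2 = (-0.12)^2 = 0.0144

0.014400


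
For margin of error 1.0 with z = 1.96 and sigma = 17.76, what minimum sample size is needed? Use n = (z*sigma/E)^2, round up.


z*sigma/E = 1.96 * 17.76 / 1.0 = 34.8096
(z*sigma/E)^2 ≈ 1211.708252
round up: n = 1212

1212


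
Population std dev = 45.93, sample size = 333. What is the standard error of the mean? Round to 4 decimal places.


SE = sigma / sqrt(n)
sqrt(333) ≈ 18.248288
SE = 45.93 / 18.248288 ≈ 2.516948

2.5169


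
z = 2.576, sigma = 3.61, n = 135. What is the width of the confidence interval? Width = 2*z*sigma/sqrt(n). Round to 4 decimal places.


width = 2*z*sigma/sqrt(n)
2*z*sigma = 2 * 2.576 * 3.61 = 18.59872
sqrt(135) ≈ 11.618950
width = 18.59872 / 11.618950 ≈ 1.600723

1.6007


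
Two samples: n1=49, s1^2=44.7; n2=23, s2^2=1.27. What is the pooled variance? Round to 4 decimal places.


sp^2 = ((n1-1)*s1^2 + (n2-1)*s2^2)/(n1+n2-2)
(n1-1)*s1^2 = 48 * 44.7 = 2145.6
(n2-1)*s2^2 = 22 * 1.27 = 27.94
numerator = 2145.6 + 27.94 = 2173.54
n1+n2-2 = 70
sp^2 = 2173.54 / 70 = 108677/3500 ≈ 31.050571

31.0506


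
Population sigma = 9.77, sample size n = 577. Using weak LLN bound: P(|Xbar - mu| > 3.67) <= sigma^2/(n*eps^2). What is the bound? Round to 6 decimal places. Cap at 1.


bound = min(1, sigma^2/(n*eps^2))
sigma^2 = 9.77^2 = 95.4529
n*eps^2 = 577 * 3.67^2 = 577 * 13.4689 = 7771.5553
sigma^2/(n*eps^2) = 95.4529 / 7771.5553 ≈ 0.01228234

0.012282


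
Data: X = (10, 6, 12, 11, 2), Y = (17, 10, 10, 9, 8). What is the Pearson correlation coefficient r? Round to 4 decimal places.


r = sum((xi-xbar)(yi-ybar)) / sqrt(sum((xi-xbar)^2) * sum((yi-ybar)^2))
n = 5, xbar = 41/5 = 8.2, ybar = 54/5 = 10.8
Sxy = sum((xi-xbar)(yi-ybar)) = 22.2
Sxx = sum((xi-xbar)^2) = 68.8
Syy = sum((yi-ybar)^2) = 50.8
sqrt(Sxx*Syy) ≈ 59.118863
r = Sxy / sqrt(Sxx*Syy) = 22.2 / 59.118863 ≈ 0.375515

0.3755


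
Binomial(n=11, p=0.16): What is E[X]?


E[X] = n*p = 11 * 0.16 = 1.76

1.76


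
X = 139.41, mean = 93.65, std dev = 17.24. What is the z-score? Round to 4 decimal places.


z = (X - mu) / sigma
X - mu = 139.41 - 93.65 = 45.76
z = 45.76 / 17.24 = 1144/431 ≈ 2.654292

2.6543


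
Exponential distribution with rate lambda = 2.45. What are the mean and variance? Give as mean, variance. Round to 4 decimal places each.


mean = 1/lam, var = 1/lam^2
mean = 1 / 2.45 = 20/49 ≈ 0.408163
lam^2 = 2.45^2 = 6.0025
var = 1 / 6.0025 = 400/2401 ≈ 0.166597

0.4082, 0.1666


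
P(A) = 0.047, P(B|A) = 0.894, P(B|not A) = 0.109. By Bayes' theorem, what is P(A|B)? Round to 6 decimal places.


P(A|B) = P(B|A)*P(A) / P(B), P(B) = P(B|A)*P(A) + P(B|not A)*P(not A)
P(B|A)*P(A) = 0.894 * 0.047 = 0.042018
P(B|not A)*P(not A) = 0.109 * 0.953 = 0.103877
P(B) = 0.042018 + 0.103877 = 0.145895
P(A|B) = 0.042018 / 0.145895 ≈ 0.28800165

0.288002


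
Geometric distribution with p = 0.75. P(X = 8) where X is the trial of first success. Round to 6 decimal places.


P = (1-p)^(k-1) * p
(1-p)^(k-1) = 0.25^7 ≈ 0.00006103516
P = 0.00006103516 * 0.75 ≈ 0.00004577637

0.000046


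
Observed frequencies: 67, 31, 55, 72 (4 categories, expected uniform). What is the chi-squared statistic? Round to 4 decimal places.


chi2 = sum((O-E)^2/E), E = total/4
total = 225, E = 225/4 = 56.25
(67 - 56.25)^2 / 56.25 = 115.5625 / 56.25 = 1849/900 ≈ 2.054444
(31 - 56.25)^2 / 56.25 = 637.5625 / 56.25 = 10201/900 ≈ 11.334444
(55 - 56.25)^2 / 56.25 = 1.5625 / 56.25 = 1/36 ≈ 0.027778
(72 - 56.25)^2 / 56.25 = 248.0625 / 56.25 = 4.41
chi2 = 1337/75 ≈ 17.826667

17.8267


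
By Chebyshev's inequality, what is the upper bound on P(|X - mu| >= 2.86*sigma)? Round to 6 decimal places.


P <= 1/k^2
k^2 = 2.86^2 = 8.1796
1/k^2 = 1 / 8.1796 ≈ 0.12225537

0.122255


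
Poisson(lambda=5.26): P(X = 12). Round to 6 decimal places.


P = e^(-lam) * lam^k / k!
e^(-5.26) ≈ 0.005195305
lam^k = 5.26^12 ≈ 448568662.322568
k! = 12! = 479001600
P = 0.005195305 * 448568662.322568 / 479001600 ≈ 0.004865

0.004865


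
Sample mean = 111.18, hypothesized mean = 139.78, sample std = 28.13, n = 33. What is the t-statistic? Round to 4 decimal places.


t = (xbar - mu0) / (s/sqrt(n))
xbar - mu0 = 111.18 - 139.78 = -28.6
sqrt(33) ≈ 5.74456265
s/sqrt(n) = 28.13 / 5.74456265 ≈ 4.89680446
t = -28.6 / 4.89680446 ≈ -5.840544

-5.8405


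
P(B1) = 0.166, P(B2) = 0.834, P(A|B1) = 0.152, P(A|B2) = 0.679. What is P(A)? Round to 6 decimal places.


P(A) = P(A|B1)*P(B1) + P(A|B2)*P(B2)
P(A|B1)*P(B1) = 0.152 * 0.166 = 0.025232
P(A|B2)*P(B2) = 0.679 * 0.834 = 0.566286
P(A) = 0.025232 + 0.566286 = 0.591518

0.591518


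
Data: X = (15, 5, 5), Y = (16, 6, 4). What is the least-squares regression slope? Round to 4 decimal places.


b = sum((xi-xbar)(yi-ybar)) / sum((xi-xbar)^2)
n = 3, xbar = 25/3 ≈ 8.333333, ybar = 26/3 ≈ 8.666667
Sxy = sum((xi-xbar)(yi-ybar)) = 220/3 ≈ 73.333333
Sxx = sum((xi-xbar)^2) = 200/3 ≈ 66.666667
b = Sxy / Sxx = 1.1

1.1000


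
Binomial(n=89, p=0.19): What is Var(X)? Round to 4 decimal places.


Var = n*p*(1-p) = 89 * 0.19 * 0.81 = 13.6971

13.6971


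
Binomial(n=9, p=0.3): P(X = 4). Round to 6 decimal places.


P = C(n,k) * p^k * (1-p)^(n-k)
C(9,4) = 126
p^k = 0.3^4 = 0.0081
(1-p)^(n-k) = 0.7^5 = 0.16807
P = 126 * 0.0081 * 0.16807 ≈ 0.171532

0.171532


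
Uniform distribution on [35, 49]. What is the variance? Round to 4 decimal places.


Var = (b-a)^2 / 12
(b-a)^2 = (49 - 35)^2 = 196
Var = 196/12 ≈ 16.333333

16.3333


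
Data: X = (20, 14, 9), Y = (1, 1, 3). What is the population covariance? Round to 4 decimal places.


Cov = (1/n)*sum((xi-xbar)(yi-ybar))
n = 3, xbar = 43/3 ≈ 14.333333, ybar = 5/3 ≈ 1.666667
sum((xi-xbar)(yi-ybar)) = -32/3 ≈ -10.666667
Cov = -10.666667 / 3 = -32/9 ≈ -3.555556

-3.5556
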